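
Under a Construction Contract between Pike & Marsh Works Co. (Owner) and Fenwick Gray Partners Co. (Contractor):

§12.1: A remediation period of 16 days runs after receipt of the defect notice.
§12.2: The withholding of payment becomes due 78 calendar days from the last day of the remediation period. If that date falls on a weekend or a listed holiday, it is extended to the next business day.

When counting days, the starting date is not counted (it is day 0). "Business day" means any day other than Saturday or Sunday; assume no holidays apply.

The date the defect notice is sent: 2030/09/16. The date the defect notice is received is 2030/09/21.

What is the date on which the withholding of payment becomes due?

2030/12/24

Adding 16 calendar days to 2030/09/21 gives 2030/10/07, which is the last day of the remediation period.
The date on which the withholding of payment becomes due: 78 calendar days after 2030/10/07 is 2030/12/24. 2030/12/24 is a Tuesday, so no roll-forward applies.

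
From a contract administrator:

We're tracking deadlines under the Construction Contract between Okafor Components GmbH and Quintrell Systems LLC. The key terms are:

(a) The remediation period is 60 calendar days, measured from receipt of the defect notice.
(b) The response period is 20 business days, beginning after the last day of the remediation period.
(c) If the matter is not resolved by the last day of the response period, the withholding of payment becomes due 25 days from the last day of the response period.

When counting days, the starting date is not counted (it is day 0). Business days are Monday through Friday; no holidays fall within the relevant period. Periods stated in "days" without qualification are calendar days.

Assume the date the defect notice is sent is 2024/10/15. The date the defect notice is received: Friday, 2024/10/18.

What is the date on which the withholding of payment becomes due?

2025/02/08

The last day of the remediation period: 60 calendar days after 2024/10/18 is 2024/12/17.
The last day of the response period: 20 business days after Tuesday, 2024/12/17, skipping weekends — Dec 18, Dec 19, Dec 20, Dec 23, …, Jan 10, Jan 13, Jan 14 — lands on Tuesday, 2025/01/14.
Adding 25 calendar days to 2025/01/14 gives 2025/02/08, which is the date on which the withholding of payment becomes due.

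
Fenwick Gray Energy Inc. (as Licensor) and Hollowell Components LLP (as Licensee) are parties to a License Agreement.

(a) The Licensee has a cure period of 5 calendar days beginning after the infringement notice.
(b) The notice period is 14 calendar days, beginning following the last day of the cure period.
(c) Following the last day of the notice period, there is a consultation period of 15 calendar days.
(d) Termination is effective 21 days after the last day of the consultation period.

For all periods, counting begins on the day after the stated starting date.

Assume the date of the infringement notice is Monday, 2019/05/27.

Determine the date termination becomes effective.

The last day of the cure period: 5 calendar days after 2019/05/27 is 2019/06/01.
Adding 14 calendar days to 2019/06/01 gives 2019/06/15, which is the last day of the notice period.
Adding 15 calendar days to 2019/06/15 gives 2019/06/30, which is the last day of the consultation period.
The date termination becomes effective: 2019/06/30 + 21 days = 2019/07/21.

2019/07/21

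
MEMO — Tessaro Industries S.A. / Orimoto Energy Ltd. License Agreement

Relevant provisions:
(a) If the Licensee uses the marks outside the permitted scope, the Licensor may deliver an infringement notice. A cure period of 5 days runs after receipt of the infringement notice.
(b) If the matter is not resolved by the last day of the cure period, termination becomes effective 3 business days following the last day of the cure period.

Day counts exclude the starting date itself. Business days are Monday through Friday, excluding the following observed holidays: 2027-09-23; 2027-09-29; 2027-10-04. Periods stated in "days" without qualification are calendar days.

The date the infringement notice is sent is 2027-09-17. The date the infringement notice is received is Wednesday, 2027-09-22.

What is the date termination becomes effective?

2027-10-01

The last day of the cure period: 5 calendar days after 2027-09-22 is 2027-09-27.
The date termination becomes effective: 3 business days after Monday, 2027-09-27, skipping weekends and the listed holiday on Sep 29 — Sep 28, Sep 30, Oct 1 — lands on Friday, 2027-10-01.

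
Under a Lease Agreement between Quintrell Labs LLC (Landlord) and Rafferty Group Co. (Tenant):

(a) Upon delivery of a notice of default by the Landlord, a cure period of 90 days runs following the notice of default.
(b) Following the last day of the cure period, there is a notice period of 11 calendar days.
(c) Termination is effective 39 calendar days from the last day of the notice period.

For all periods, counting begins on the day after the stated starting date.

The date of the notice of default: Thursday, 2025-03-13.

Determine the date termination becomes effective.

The last day of the cure period: 2025-03-13 + 90 days = 2025-06-11.
The last day of the notice period: 11 calendar days after 2025-06-11 is 2025-06-22.
The date termination becomes effective: 2025-06-22 + 39 days = 2025-07-31.

2025-07-31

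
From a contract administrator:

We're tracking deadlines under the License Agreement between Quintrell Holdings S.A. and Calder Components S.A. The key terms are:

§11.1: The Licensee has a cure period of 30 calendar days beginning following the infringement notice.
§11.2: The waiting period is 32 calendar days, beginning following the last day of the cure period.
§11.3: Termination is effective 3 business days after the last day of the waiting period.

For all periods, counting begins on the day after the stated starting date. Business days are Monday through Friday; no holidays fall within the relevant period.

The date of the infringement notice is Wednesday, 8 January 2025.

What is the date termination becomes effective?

Adding 30 calendar days to 8 January 2025 gives 7 February 2025, which is the last day of the cure period.
The last day of the waiting period: 7 February 2025 + 32 days = 11 March 2025.
The date termination becomes effective: 3 business days after Tuesday, 11 March 2025, skipping weekends — Mar 12, Mar 13, Mar 14 — lands on Friday, 14 March 2025.

14 March 2025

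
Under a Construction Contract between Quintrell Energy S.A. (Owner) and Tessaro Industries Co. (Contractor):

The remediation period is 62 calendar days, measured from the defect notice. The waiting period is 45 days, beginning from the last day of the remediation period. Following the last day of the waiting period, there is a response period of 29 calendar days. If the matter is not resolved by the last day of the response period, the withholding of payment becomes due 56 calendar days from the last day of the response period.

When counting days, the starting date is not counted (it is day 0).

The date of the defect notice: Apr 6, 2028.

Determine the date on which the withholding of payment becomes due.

The last day of the remediation period: Apr 6, 2028 + 62 days = Jun 7, 2028.
The last day of the waiting period: Jun 7, 2028 + 45 days = Jul 22, 2028.
Adding 29 calendar days to Jul 22, 2028 gives Aug 20, 2028, which is the last day of the response period.
The date on which the withholding of payment becomes due: 56 calendar days after Aug 20, 2028 is Oct 15, 2028.

Oct 15, 2028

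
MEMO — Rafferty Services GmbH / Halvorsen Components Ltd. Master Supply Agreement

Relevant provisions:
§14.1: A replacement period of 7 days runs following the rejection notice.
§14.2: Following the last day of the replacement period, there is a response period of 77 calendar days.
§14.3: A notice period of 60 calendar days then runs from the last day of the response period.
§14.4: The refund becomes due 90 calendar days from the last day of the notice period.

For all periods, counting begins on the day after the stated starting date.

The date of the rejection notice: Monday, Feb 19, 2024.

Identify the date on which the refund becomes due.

The last day of the replacement period: 7 calendar days after Feb 19, 2024 is Feb 26, 2024.
The last day of the response period: Feb 26, 2024 + 77 days = May 13, 2024.
Adding 60 calendar days to May 13, 2024 gives Jul 12, 2024, which is the last day of the notice period.
The date on which the refund becomes due: Jul 12, 2024 + 90 days = Oct 10, 2024.

Oct 10, 2024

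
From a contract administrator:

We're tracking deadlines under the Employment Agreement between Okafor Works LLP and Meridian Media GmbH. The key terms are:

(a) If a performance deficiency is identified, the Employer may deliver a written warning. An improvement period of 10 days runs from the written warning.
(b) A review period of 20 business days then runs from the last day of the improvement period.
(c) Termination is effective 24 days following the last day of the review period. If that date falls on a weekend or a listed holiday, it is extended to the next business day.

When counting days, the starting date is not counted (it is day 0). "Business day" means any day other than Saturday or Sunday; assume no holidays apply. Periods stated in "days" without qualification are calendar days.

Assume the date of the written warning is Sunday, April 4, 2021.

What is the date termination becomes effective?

Adding 10 calendar days to April 4, 2021 gives April 14, 2021, which is the last day of the improvement period.
From Wednesday, April 14, 2021, 20 business days (Apr 15, Apr 16, Apr 19, Apr 20, …, May 10, May 11, May 12, skipping weekends) brings us to Wednesday, May 12, 2021, which is the last day of the review period.
The date termination becomes effective: May 12, 2021 + 24 days = June 5, 2021. That falls on a Saturday, so it rolls to the next business day, Monday, June 7, 2021.

June 7, 2021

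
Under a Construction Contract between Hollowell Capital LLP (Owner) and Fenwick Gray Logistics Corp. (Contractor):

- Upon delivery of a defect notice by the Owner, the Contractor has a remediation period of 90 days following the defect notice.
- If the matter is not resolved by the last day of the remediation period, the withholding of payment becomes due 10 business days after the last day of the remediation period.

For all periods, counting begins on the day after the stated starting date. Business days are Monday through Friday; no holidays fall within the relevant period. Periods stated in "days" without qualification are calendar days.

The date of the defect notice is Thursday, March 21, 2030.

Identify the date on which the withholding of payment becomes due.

July 3, 2030

Adding 90 calendar days to March 21, 2030 gives June 19, 2030, which is the last day of the remediation period.
The date on which the withholding of payment becomes due: counting 10 business days from Wednesday, June 19, 2030 (Jun 20, Jun 21, Jun 24, Jun 25, Jun 26, Jun 27, Jun 28, Jul 1, Jul 2, Jul 3, skipping weekends) reaches Wednesday, July 3, 2030.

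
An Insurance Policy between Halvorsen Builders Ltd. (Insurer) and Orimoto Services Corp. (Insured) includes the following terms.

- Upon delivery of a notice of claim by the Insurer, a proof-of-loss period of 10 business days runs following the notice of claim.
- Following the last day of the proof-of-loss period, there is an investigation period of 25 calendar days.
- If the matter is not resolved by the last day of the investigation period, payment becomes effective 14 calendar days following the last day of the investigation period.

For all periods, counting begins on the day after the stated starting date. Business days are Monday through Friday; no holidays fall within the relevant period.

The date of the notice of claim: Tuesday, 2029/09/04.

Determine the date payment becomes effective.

The last day of the proof-of-loss period: counting 10 business days from Tuesday, 2029/09/04 (Sep 5, Sep 6, Sep 7, Sep 10, Sep 11, Sep 12, Sep 13, Sep 14, Sep 17, Sep 18, skipping weekends) reaches Tuesday, 2029/09/18.
The last day of the investigation period: 25 calendar days after 2029/09/18 is 2029/10/13.
Adding 14 calendar days to 2029/10/13 gives 2029/10/27, which is the date payment becomes effective.

2029/10/27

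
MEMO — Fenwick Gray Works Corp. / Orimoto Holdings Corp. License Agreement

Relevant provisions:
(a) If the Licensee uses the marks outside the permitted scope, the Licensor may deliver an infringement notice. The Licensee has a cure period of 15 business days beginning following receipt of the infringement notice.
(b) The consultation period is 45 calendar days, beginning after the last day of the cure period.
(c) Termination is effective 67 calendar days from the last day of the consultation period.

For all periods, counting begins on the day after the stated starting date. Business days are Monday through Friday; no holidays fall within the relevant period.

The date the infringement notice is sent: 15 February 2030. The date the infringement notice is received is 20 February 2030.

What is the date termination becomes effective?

3 July 2030

From Wednesday, 20 February 2030, 15 business days (Feb 21, Feb 22, Feb 25, Feb 26, …, Mar 11, Mar 12, Mar 13, skipping weekends) brings us to Wednesday, 13 March 2030, which is the last day of the cure period.
The last day of the consultation period: 45 calendar days after 13 March 2030 is 27 April 2030.
Adding 67 calendar days to 27 April 2030 gives 3 July 2030, which is the date termination becomes effective.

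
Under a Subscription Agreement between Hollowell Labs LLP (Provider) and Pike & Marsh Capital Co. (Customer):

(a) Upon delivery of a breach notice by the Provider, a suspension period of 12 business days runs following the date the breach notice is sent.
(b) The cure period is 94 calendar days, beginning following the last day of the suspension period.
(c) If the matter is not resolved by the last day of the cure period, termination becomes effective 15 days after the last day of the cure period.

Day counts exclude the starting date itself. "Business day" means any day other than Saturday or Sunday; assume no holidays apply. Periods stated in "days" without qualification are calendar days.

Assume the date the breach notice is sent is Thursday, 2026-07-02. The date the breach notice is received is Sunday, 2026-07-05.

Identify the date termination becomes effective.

From Thursday, 2026-07-02, 12 business days (Jul 3, Jul 6, Jul 7, Jul 8, …, Jul 16, Jul 17, Jul 20, skipping weekends) brings us to Monday, 2026-07-20, which is the last day of the suspension period.
The last day of the cure period: 2026-07-20 + 94 days = 2026-10-22.
The date termination becomes effective: 2026-10-22 + 15 days = 2026-11-06.

2026-11-06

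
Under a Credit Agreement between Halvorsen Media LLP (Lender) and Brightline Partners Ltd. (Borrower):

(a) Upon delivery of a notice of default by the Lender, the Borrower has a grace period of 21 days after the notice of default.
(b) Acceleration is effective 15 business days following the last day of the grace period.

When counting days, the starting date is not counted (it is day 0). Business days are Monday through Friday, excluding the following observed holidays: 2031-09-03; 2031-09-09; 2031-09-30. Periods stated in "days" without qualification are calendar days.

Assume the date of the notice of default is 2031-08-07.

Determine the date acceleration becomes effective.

2031-09-22

Adding 21 calendar days to 2031-08-07 gives 2031-08-28, which is the last day of the grace period.
From Thursday, 2031-08-28, 15 business days (Aug 29, Sep 1, Sep 2, Sep 4, …, Sep 18, Sep 19, Sep 22, skipping weekends and the listed holidays on Sep 3, Sep 9) brings us to Monday, 2031-09-22, which is the date acceleration becomes effective.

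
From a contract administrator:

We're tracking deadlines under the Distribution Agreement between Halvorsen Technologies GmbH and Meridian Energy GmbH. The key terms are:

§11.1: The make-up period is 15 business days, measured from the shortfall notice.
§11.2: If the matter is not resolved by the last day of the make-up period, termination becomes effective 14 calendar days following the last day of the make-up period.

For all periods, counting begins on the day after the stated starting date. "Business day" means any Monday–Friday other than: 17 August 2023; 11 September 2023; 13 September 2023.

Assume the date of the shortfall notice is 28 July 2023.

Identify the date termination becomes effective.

4 September 2023

The last day of the make-up period: counting 15 business days from Friday, 28 July 2023 (Jul 31, Aug 1, Aug 2, Aug 3, …, Aug 16, Aug 18, Aug 21, skipping weekends and the listed holiday on Aug 17) reaches Monday, 21 August 2023.
Adding 14 calendar days to 21 August 2023 gives 4 September 2023, which is the date termination becomes effective.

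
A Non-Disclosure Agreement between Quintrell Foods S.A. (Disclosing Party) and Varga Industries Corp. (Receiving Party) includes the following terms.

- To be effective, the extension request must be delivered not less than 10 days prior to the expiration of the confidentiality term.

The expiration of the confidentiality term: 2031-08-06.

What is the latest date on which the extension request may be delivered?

2031-08-06 minus 10 days is 2031-07-27.

2031-07-27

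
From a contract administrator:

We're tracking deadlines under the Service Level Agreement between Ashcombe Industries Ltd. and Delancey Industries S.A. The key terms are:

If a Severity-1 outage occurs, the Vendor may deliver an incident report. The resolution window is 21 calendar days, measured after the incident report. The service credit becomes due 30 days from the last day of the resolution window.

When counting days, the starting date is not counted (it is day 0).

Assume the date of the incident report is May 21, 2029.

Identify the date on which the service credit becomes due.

Jul 11, 2029

Adding 21 calendar days to May 21, 2029 gives Jun 11, 2029, which is the last day of the resolution window.
The date on which the service credit becomes due: 30 calendar days after Jun 11, 2029 is Jul 11, 2029.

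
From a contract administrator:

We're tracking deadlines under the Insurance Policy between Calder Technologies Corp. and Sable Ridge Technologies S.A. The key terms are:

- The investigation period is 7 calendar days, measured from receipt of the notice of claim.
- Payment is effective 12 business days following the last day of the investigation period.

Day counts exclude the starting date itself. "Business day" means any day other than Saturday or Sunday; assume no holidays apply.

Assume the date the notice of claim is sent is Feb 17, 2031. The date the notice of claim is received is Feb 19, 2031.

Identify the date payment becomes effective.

The last day of the investigation period: Feb 19, 2031 + 7 days = Feb 26, 2031.
The date payment becomes effective: counting 12 business days from Wednesday, Feb 26, 2031 (Feb 27, Feb 28, Mar 3, Mar 4, …, Mar 12, Mar 13, Mar 14, skipping weekends) reaches Friday, Mar 14, 2031.

Mar 14, 2031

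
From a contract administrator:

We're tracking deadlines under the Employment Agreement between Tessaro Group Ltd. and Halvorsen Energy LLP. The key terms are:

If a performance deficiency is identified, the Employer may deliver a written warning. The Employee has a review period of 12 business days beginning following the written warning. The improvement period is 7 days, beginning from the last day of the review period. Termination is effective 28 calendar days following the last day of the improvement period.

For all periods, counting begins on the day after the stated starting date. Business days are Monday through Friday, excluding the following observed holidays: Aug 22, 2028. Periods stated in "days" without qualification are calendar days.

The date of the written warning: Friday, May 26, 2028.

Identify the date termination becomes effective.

Jul 18, 2028

From Friday, May 26, 2028, 12 business days (May 29, May 30, May 31, Jun 1, …, Jun 9, Jun 12, Jun 13, skipping weekends) brings us to Tuesday, Jun 13, 2028, which is the last day of the review period.
Adding 7 calendar days to Jun 13, 2028 gives Jun 20, 2028, which is the last day of the improvement period.
The date termination becomes effective: Jun 20, 2028 + 28 days = Jul 18, 2028.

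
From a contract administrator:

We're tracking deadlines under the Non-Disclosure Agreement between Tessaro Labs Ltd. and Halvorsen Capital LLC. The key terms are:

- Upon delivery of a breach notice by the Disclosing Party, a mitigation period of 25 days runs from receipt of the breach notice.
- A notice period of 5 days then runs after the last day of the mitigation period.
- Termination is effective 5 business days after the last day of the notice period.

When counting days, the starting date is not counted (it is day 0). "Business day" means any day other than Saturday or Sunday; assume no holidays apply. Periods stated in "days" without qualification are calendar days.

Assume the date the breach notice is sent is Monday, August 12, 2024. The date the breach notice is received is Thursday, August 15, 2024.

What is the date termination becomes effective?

Adding 25 calendar days to August 15, 2024 gives September 9, 2024, which is the last day of the mitigation period.
Adding 5 calendar days to September 9, 2024 gives September 14, 2024, which is the last day of the notice period.
The date termination becomes effective: counting 5 business days from Saturday, September 14, 2024 (Sep 16, Sep 17, Sep 18, Sep 19, Sep 20, skipping weekends) reaches Friday, September 20, 2024.

September 20, 2024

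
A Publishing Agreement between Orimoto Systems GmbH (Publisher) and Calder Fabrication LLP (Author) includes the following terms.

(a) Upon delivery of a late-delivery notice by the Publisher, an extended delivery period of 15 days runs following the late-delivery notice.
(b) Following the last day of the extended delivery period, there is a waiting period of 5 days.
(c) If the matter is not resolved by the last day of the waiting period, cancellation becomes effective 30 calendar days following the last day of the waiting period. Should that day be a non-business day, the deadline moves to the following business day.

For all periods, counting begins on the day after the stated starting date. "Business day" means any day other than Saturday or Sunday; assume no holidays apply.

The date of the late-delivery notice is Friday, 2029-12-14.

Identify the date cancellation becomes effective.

Adding 15 calendar days to 2029-12-14 gives 2029-12-29, which is the last day of the extended delivery period.
The last day of the waiting period: 2029-12-29 + 5 days = 2030-01-03.
The date cancellation becomes effective: 30 calendar days after 2030-01-03 is 2030-02-02. That falls on a Saturday, so it rolls to the next business day, Monday, 2030-02-04.

2030-02-04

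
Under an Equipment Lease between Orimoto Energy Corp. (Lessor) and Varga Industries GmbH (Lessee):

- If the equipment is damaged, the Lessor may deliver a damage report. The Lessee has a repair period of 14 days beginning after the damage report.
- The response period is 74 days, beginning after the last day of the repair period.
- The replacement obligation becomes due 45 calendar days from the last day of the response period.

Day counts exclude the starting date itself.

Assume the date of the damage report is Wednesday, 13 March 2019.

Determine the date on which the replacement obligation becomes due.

24 July 2019

Adding 14 calendar days to 13 March 2019 gives 27 March 2019, which is the last day of the repair period.
The last day of the response period: 74 calendar days after 27 March 2019 is 9 June 2019.
Adding 45 calendar days to 9 June 2019 gives 24 July 2019, which is the date on which the replacement obligation becomes due.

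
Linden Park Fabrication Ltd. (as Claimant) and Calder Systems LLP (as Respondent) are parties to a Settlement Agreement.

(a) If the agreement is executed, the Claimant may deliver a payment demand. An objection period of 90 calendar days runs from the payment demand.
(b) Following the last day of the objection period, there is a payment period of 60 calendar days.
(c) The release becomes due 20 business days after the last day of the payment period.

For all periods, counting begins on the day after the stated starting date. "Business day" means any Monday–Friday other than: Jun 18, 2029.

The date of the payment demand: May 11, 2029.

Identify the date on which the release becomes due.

The last day of the objection period: 90 calendar days after May 11, 2029 is Aug 9, 2029.
Adding 60 calendar days to Aug 9, 2029 gives Oct 8, 2029, which is the last day of the payment period.
The date on which the release becomes due: counting 20 business days from Monday, Oct 8, 2029 (Oct 9, Oct 10, Oct 11, Oct 12, …, Nov 1, Nov 2, Nov 5, skipping weekends) reaches Monday, Nov 5, 2029.

Nov 5, 2029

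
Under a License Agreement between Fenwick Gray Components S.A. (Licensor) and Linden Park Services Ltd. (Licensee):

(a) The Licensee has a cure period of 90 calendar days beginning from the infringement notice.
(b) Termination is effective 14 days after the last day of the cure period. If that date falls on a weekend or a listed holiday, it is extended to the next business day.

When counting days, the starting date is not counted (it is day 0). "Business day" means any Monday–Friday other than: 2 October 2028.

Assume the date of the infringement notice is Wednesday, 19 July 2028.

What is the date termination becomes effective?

The last day of the cure period: 19 July 2028 + 90 days = 17 October 2028.
Adding 14 calendar days to 17 October 2028 gives 31 October 2028, which is the date termination becomes effective. 31 October 2028 is a Tuesday and is not a listed holiday, so no roll-forward applies.

31 October 2028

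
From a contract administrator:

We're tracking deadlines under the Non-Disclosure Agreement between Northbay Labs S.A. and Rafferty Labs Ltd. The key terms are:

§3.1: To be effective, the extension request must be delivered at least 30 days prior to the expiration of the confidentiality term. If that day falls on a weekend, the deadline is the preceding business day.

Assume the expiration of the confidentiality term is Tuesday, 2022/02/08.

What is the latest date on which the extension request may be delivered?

2022/02/08 minus 30 days is 2022/01/09. That is a Sunday, so the deadline moves back to Friday, 2022/01/07.

2022/01/07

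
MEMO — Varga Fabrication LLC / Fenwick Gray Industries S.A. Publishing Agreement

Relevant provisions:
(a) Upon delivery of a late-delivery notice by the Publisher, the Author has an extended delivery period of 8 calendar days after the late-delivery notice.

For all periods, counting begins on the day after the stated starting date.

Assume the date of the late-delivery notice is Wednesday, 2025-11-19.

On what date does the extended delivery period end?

The last day of the extended delivery period: 2025-11-19 + 8 days = 2025-11-27.

2025-11-27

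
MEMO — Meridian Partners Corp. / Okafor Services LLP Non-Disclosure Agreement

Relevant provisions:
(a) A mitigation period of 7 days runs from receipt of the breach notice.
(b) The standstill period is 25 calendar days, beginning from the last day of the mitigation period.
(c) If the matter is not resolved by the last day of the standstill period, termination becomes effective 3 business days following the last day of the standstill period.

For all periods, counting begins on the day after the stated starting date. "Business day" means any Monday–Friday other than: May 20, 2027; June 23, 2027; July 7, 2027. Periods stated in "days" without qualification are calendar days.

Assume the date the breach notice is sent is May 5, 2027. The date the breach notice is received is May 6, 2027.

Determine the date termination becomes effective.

The last day of the mitigation period: 7 calendar days after May 6, 2027 is May 13, 2027.
The last day of the standstill period: 25 calendar days after May 13, 2027 is June 7, 2027.
The date termination becomes effective: counting 3 business days from Monday, June 7, 2027 (Jun 8, Jun 9, Jun 10, skipping weekends) reaches Thursday, June 10, 2027.

June 10, 2027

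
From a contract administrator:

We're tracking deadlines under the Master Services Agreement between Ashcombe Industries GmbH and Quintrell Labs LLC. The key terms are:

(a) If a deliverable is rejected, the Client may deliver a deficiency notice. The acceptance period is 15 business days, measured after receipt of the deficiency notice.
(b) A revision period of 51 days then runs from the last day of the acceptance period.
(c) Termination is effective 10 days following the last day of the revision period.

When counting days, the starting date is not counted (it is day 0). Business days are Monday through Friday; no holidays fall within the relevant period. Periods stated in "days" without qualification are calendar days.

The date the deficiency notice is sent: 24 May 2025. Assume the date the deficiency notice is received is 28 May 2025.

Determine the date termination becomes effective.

18 August 2025

The last day of the acceptance period: counting 15 business days from Wednesday, 28 May 2025 (May 29, May 30, Jun 2, Jun 3, …, Jun 16, Jun 17, Jun 18, skipping weekends) reaches Wednesday, 18 June 2025.
Adding 51 calendar days to 18 June 2025 gives 8 August 2025, which is the last day of the revision period.
The date termination becomes effective: 10 calendar days after 8 August 2025 is 18 August 2025.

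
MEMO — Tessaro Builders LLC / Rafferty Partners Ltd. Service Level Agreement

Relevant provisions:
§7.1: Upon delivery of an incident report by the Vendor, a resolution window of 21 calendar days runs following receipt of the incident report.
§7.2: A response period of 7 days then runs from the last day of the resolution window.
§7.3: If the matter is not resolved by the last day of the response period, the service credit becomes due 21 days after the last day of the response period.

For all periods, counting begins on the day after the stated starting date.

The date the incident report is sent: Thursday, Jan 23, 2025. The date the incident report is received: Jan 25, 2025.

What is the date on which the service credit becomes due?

Mar 15, 2025

Adding 21 calendar days to Jan 25, 2025 gives Feb 15, 2025, which is the last day of the resolution window.
The last day of the response period: 7 calendar days after Feb 15, 2025 is Feb 22, 2025.
Adding 21 calendar days to Feb 22, 2025 gives Mar 15, 2025, which is the date on which the service credit becomes due.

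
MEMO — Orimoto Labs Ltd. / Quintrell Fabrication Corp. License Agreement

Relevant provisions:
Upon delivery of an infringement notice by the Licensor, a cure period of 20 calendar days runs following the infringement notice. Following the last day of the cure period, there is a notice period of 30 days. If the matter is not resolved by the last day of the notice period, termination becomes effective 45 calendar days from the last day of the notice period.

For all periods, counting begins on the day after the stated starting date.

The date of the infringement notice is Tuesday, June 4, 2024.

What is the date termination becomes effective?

The last day of the cure period: June 4, 2024 + 20 days = June 24, 2024.
Adding 30 calendar days to June 24, 2024 gives July 24, 2024, which is the last day of the notice period.
The date termination becomes effective: July 24, 2024 + 45 days = September 7, 2024.

September 7, 2024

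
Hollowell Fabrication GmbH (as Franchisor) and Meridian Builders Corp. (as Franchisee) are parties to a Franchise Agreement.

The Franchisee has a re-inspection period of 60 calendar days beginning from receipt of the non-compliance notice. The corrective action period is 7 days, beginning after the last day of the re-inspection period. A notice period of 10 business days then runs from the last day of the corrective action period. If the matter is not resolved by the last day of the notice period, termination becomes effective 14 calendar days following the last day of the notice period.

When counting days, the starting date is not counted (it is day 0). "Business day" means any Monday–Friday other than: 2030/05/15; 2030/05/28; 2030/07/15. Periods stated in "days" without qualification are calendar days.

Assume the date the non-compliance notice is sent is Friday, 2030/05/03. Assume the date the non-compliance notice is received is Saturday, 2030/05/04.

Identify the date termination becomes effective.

The last day of the re-inspection period: 60 calendar days after 2030/05/04 is 2030/07/03.
Adding 7 calendar days to 2030/07/03 gives 2030/07/10, which is the last day of the corrective action period.
The last day of the notice period: counting 10 business days from Wednesday, 2030/07/10 (Jul 11, Jul 12, Jul 16, Jul 17, Jul 18, Jul 19, Jul 22, Jul 23, Jul 24, Jul 25, skipping weekends and the listed holiday on Jul 15) reaches Thursday, 2030/07/25.
The date termination becomes effective: 2030/07/25 + 14 days = 2030/08/08.

2030/08/08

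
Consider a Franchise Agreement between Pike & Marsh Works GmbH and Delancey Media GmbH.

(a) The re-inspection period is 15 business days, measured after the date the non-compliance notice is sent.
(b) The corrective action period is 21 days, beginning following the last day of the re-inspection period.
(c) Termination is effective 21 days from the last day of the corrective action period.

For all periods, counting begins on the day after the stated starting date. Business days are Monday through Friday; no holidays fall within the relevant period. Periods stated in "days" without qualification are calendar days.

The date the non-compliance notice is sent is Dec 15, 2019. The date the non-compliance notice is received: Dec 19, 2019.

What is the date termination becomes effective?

From Sunday, Dec 15, 2019, 15 business days (Dec 16, Dec 17, Dec 18, Dec 19, …, Jan 1, Jan 2, Jan 3, skipping weekends) brings us to Friday, Jan 3, 2020, which is the last day of the re-inspection period.
The last day of the corrective action period: 21 calendar days after Jan 3, 2020 is Jan 24, 2020.
The date termination becomes effective: 21 calendar days after Jan 24, 2020 is Feb 14, 2020.

Feb 14, 2020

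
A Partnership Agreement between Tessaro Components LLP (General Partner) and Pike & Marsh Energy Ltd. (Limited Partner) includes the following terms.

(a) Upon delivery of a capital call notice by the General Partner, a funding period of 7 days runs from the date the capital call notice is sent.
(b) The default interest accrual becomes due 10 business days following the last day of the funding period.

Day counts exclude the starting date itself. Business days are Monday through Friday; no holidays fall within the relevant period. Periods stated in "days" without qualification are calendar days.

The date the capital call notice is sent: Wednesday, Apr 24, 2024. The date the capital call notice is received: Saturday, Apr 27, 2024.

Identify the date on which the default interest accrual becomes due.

May 15, 2024

The last day of the funding period: 7 calendar days after Apr 24, 2024 is May 1, 2024.
The date on which the default interest accrual becomes due: counting 10 business days from Wednesday, May 1, 2024 (May 2, May 3, May 6, May 7, May 8, May 9, May 10, May 13, May 14, May 15, skipping weekends) reaches Wednesday, May 15, 2024.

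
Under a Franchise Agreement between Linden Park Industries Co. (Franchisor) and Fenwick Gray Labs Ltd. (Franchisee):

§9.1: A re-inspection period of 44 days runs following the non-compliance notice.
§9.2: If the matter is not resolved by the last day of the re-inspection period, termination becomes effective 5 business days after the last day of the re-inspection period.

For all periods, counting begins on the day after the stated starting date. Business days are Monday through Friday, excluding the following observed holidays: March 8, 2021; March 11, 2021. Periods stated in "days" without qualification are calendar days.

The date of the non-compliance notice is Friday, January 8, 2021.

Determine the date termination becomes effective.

February 26, 2021

The last day of the re-inspection period: 44 calendar days after January 8, 2021 is February 21, 2021.
The date termination becomes effective: 5 business days after Sunday, February 21, 2021, skipping weekends — Feb 22, Feb 23, Feb 24, Feb 25, Feb 26 — lands on Friday, February 26, 2021.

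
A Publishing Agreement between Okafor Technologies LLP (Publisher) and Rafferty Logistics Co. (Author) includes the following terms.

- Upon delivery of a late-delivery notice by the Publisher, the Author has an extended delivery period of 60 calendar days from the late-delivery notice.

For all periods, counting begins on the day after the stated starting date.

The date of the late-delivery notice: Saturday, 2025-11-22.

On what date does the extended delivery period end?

2026-01-21

The last day of the extended delivery period: 2025-11-22 + 60 days = 2026-01-21.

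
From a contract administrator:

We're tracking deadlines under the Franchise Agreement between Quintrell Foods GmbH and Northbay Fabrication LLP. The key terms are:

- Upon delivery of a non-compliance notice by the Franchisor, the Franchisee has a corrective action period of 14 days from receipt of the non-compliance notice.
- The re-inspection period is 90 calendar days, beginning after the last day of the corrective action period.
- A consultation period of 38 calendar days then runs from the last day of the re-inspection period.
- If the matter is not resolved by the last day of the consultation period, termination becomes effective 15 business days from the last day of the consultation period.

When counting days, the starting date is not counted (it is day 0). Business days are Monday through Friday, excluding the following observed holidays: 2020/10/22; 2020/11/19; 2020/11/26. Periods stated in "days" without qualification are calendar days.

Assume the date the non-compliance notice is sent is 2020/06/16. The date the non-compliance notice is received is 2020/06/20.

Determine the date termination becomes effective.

The last day of the corrective action period: 14 calendar days after 2020/06/20 is 2020/07/04.
The last day of the re-inspection period: 90 calendar days after 2020/07/04 is 2020/10/02.
The last day of the consultation period: 38 calendar days after 2020/10/02 is 2020/11/09.
The date termination becomes effective: 15 business days after Monday, 2020/11/09, skipping weekends and the listed holidays on Nov 19, Nov 26 — Nov 10, Nov 11, Nov 12, Nov 13, …, Nov 30, Dec 1, Dec 2 — lands on Wednesday, 2020/12/02.

2020/12/02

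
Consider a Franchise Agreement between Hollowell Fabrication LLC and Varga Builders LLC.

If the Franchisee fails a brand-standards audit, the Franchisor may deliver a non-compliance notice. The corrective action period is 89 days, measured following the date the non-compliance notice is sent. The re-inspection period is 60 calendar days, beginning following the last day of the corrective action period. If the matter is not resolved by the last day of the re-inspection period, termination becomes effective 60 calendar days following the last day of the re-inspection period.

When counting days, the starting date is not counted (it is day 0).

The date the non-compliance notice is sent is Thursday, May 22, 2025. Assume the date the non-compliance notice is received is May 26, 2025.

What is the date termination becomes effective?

The last day of the corrective action period: May 22, 2025 + 89 days = August 19, 2025.
Adding 60 calendar days to August 19, 2025 gives October 18, 2025, which is the last day of the re-inspection period.
The date termination becomes effective: October 18, 2025 + 60 days = December 17, 2025.

December 17, 2025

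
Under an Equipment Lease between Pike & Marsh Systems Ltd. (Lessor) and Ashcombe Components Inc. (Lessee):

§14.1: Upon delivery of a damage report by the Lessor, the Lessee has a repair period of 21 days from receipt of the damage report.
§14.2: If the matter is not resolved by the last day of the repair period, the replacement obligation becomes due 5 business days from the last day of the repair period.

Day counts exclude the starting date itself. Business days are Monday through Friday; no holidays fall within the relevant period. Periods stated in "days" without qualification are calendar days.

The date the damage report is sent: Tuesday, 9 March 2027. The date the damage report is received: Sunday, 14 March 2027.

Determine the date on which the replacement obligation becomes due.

9 April 2027

Adding 21 calendar days to 14 March 2027 gives 4 April 2027, which is the last day of the repair period.
The date on which the replacement obligation becomes due: 5 business days after Sunday, 4 April 2027, skipping weekends — Apr 5, Apr 6, Apr 7, Apr 8, Apr 9 — lands on Friday, 9 April 2027.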